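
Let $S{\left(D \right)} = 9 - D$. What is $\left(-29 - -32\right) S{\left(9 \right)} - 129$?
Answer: $-129$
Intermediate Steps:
$\left(-29 - -32\right) S{\left(9 \right)} - 129 = \left(-29 - -32\right) \left(9 - 9\right) - 129 = \left(-29 + 32\right) \left(9 - 9\right) - 129 = 3 \cdot 0 - 129 = 0 - 129 = -129$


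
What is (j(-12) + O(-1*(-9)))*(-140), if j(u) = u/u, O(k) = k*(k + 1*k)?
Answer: -22820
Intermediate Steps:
O(k) = 2*k**2 (O(k) = k*(k + k) = k*(2*k) = 2*k**2)
j(u) = 1
(j(-12) + O(-1*(-9)))*(-140) = (1 + 2*(-1*(-9))**2)*(-140) = (1 + 2*9**2)*(-140) = (1 + 2*81)*(-140) = (1 + 162)*(-140) = 163*(-140) = -22820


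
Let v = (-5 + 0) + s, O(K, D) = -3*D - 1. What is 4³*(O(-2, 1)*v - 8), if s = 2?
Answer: 256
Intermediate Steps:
O(K, D) = -1 - 3*D
v = -3 (v = (-5 + 0) + 2 = -5 + 2 = -3)
4³*(O(-2, 1)*v - 8) = 4³*((-1 - 3*1)*(-3) - 8) = 64*((-1 - 3)*(-3) - 8) = 64*(-4*(-3) - 8) = 64*(12 - 8) = 64*4 = 256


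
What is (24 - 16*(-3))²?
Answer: 5184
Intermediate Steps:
(24 - 16*(-3))² = (24 + 48)² = 72² = 5184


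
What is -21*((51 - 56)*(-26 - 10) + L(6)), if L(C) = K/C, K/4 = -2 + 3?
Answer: -3794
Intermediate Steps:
K = 4 (K = 4*(-2 + 3) = 4*1 = 4)
L(C) = 4/C
-21*((51 - 56)*(-26 - 10) + L(6)) = -21*((51 - 56)*(-26 - 10) + 4/6) = -21*(-5*(-36) + 4*(⅙)) = -21*(180 + ⅔) = -21*542/3 = -3794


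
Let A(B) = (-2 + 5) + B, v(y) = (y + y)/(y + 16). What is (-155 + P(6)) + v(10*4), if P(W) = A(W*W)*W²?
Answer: 8753/7 ≈ 1250.4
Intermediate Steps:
v(y) = 2*y/(16 + y) (v(y) = (2*y)/(16 + y) = 2*y/(16 + y))
A(B) = 3 + B
P(W) = W²*(3 + W²) (P(W) = (3 + W*W)*W² = (3 + W²)*W² = W²*(3 + W²))
(-155 + P(6)) + v(10*4) = (-155 + 6²*(3 + 6²)) + 2*(10*4)/(16 + 10*4) = (-155 + 36*(3 + 36)) + 2*40/(16 + 40) = (-155 + 36*39) + 2*40/56 = (-155 + 1404) + 2*40*(1/56) = 1249 + 10/7 = 8753/7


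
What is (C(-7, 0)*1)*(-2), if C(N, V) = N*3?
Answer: 42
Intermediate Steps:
C(N, V) = 3*N
(C(-7, 0)*1)*(-2) = ((3*(-7))*1)*(-2) = -21*1*(-2) = -21*(-2) = 42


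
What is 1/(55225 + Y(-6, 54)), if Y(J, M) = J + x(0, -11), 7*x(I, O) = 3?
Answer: 7/386536 ≈ 1.8110e-5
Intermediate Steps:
x(I, O) = 3/7 (x(I, O) = (1/7)*3 = 3/7)
Y(J, M) = 3/7 + J (Y(J, M) = J + 3/7 = 3/7 + J)
1/(55225 + Y(-6, 54)) = 1/(55225 + (3/7 - 6)) = 1/(55225 - 39/7) = 1/(386536/7) = 7/386536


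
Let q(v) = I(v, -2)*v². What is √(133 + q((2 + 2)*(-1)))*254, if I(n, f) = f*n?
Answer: 762*√29 ≈ 4103.5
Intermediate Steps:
q(v) = -2*v³ (q(v) = (-2*v)*v² = -2*v³)
√(133 + q((2 + 2)*(-1)))*254 = √(133 - 2*(-(2 + 2)³))*254 = √(133 - 2*(4*(-1))³)*254 = √(133 - 2*(-4)³)*254 = √(133 - 2*(-64))*254 = √(133 + 128)*254 = √261*254 = (3*√29)*254 = 762*√29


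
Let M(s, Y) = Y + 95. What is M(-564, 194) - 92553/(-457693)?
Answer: 132365830/457693 ≈ 289.20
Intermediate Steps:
M(s, Y) = 95 + Y
M(-564, 194) - 92553/(-457693) = (95 + 194) - 92553/(-457693) = 289 - 92553*(-1/457693) = 289 + 92553/457693 = 132365830/457693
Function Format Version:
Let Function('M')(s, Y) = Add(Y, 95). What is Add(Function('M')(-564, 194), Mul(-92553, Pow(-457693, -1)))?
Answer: Rational(132365830, 457693) ≈ 289.20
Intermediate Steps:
Function('M')(s, Y) = Add(95, Y)
Add(Function('M')(-564, 194), Mul(-92553, Pow(-457693, -1))) = Add(Add(95, 194), Mul(-92553, Pow(-457693, -1))) = Add(289, Mul(-92553, Rational(-1, 457693))) = Add(289, Rational(92553, 457693)) = Rational(132365830, 457693)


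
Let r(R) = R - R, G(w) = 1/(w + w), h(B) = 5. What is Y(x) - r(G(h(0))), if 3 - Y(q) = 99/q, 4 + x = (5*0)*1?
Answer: 111/4 ≈ 27.750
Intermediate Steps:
x = -4 (x = -4 + (5*0)*1 = -4 + 0*1 = -4 + 0 = -4)
G(w) = 1/(2*w)
Y(q) = 3 - 99/q
r(R) = 0
Y(x) - r(G(h(0))) = (3 - 99/(-4)) - 1*0 = (3 - 99*(-¼)) + 0 = (3 + 99/4) + 0 = 111/4 + 0 = 111/4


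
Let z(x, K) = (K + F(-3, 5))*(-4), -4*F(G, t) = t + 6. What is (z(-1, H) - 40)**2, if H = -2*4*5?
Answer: 17161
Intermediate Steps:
F(G, t) = -3/2 - t/4 (F(G, t) = -(t + 6)/4 = -(6 + t)/4 = -3/2 - t/4)
H = -40 (H = -8*5 = -40)
z(x, K) = 11 - 4*K (z(x, K) = (K + (-3/2 - 1/4*5))*(-4) = (K + (-3/2 - 5/4))*(-4) = (K - 11/4)*(-4) = (-11/4 + K)*(-4) = 11 - 4*K)
(z(-1, H) - 40)**2 = ((11 - 4*(-40)) - 40)**2 = ((11 + 160) - 40)**2 = (171 - 40)**2 = 131**2 = 17161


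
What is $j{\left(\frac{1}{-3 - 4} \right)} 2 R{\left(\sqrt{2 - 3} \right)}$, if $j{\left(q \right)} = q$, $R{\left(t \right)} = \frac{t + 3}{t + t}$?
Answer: $\frac{i \left(3 + i\right)}{7} \approx -0.14286 + 0.42857 i$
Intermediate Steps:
$R{\left(t \right)} = \frac{3 + t}{2 t}$
$j{\left(\frac{1}{-3 - 4} \right)} 2 R{\left(\sqrt{2 - 3} \right)} = \frac{1}{-3 - 4} \cdot 2 \frac{3 + \sqrt{2 - 3}}{2 \sqrt{2 - 3}} = \frac{1}{-7} \cdot 2 \frac{3 + \sqrt{-1}}{2 \sqrt{-1}} = \left(- \frac{1}{7}\right) 2 \frac{3 + i}{2 i} = - \frac{2 \frac{- i \left(3 + i\right)}{2}}{7} = - \frac{2 \left(- \frac{i \left(3 + i\right)}{2}\right)}{7} = \frac{i \left(3 + i\right)}{7}$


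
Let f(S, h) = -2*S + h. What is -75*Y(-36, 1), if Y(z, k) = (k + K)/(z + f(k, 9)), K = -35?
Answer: -2550/29 ≈ -87.931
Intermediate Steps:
f(S, h) = h - 2*S
Y(z, k) = (-35 + k)/(9 + z - 2*k) (Y(z, k) = (k - 35)/(z + (9 - 2*k)) = (-35 + k)/(9 + z - 2*k))
-75*Y(-36, 1) = -75*(-35 + 1)/(9 - 36 - 2*1) = -75*(-34)/(9 - 36 - 2) = -75*(-34)/(-29) = -(-75)*(-34)/29 = -75*34/29 = -2550/29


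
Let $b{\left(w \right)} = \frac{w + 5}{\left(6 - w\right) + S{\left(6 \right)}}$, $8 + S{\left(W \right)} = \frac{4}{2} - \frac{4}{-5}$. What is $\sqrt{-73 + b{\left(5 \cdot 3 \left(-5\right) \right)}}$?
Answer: $\frac{3 i \sqrt{1179827}}{379} \approx 8.5979 i$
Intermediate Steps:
$S{\left(W \right)} = - \frac{26}{5}$ ($S{\left(W \right)} = -8 + \left(\frac{4}{2} - \frac{4}{-5}\right) = -8 + \left(4 \cdot \frac{1}{2} - - \frac{4}{5}\right) = -8 + \left(2 + \frac{4}{5}\right) = -8 + \frac{14}{5} = - \frac{26}{5}$)
$b{\left(w \right)} = \frac{5 + w}{\frac{4}{5} - w}$ ($b{\left(w \right)} = \frac{w + 5}{\left(6 - w\right) - \frac{26}{5}} = \frac{5 + w}{\frac{4}{5} - w}$)
$\sqrt{-73 + b{\left(5 \cdot 3 \left(-5\right) \right)}} = \sqrt{-73 + \frac{5 \left(-5 - 5 \cdot 3 \left(-5\right)\right)}{-4 + 5 \cdot 5 \cdot 3 \left(-5\right)}} = \sqrt{-73 + \frac{5 \left(-5 - 15 \left(-5\right)\right)}{-4 + 5 \cdot 15 \left(-5\right)}} = \sqrt{-73 + \frac{5 \left(-5 - -75\right)}{-4 + 5 \left(-75\right)}} = \sqrt{-73 + \frac{5 \left(-5 + 75\right)}{-4 - 375}} = \sqrt{-73 + 5 \frac{1}{-379} \cdot 70} = \sqrt{-73 + 5 \left(- \frac{1}{379}\right) 70} = \sqrt{-73 - \frac{350}{379}} = \sqrt{- \frac{28017}{379}} = \frac{3 i \sqrt{1179827}}{379}$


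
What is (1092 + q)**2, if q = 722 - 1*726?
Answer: 1183744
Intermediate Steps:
q = -4 (q = 722 - 726 = -4)
(1092 + q)**2 = (1092 - 4)**2 = 1088**2 = 1183744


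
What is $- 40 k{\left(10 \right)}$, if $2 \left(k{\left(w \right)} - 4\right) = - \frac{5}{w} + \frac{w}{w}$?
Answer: $-170$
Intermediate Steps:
$k{\left(w \right)} = \frac{9}{2} - \frac{5}{2 w}$ ($k{\left(w \right)} = 4 + \frac{- \frac{5}{w} + \frac{w}{w}}{2} = 4 + \frac{- \frac{5}{w} + 1}{2} = 4 + \frac{1 - \frac{5}{w}}{2} = 4 + \left(\frac{1}{2} - \frac{5}{2 w}\right) = \frac{9}{2} - \frac{5}{2 w}$)
$- 40 k{\left(10 \right)} = - 40 \frac{-5 + 9 \cdot 10}{2 \cdot 10} = - 40 \cdot \frac{1}{2} \cdot \frac{1}{10} \left(-5 + 90\right) = - 40 \cdot \frac{1}{2} \cdot \frac{1}{10} \cdot 85 = \left(-40\right) \frac{17}{4} = -170$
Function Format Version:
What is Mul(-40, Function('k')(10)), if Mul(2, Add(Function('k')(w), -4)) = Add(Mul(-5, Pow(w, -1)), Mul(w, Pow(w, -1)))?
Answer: -170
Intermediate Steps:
Function('k')(w) = Add(Rational(9, 2), Mul(Rational(-5, 2), Pow(w, -1))) (Function('k')(w) = Add(4, Mul(Rational(1, 2), Add(Mul(-5, Pow(w, -1)), Mul(w, Pow(w, -1))))) = Add(4, Mul(Rational(1, 2), Add(Mul(-5, Pow(w, -1)), 1))) = Add(4, Mul(Rational(1, 2), Add(1, Mul(-5, Pow(w, -1))))) = Add(4, Add(Rational(1, 2), Mul(Rational(-5, 2), Pow(w, -1)))) = Add(Rational(9, 2), Mul(Rational(-5, 2), Pow(w, -1))))
Mul(-40, Function('k')(10)) = Mul(-40, Mul(Rational(1, 2), Pow(10, -1), Add(-5, Mul(9, 10)))) = Mul(-40, Mul(Rational(1, 2), Rational(1, 10), Add(-5, 90))) = Mul(-40, Mul(Rational(1, 2), Rational(1, 10), 85)) = Mul(-40, Rational(17, 4)) = -170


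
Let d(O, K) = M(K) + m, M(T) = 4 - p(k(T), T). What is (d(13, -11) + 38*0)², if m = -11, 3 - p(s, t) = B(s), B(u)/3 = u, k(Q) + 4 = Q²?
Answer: 116281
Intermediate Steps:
k(Q) = -4 + Q²
B(u) = 3*u
p(s, t) = 3 - 3*s
M(T) = -11 + 3*T² (M(T) = 4 - (3 - 3*(-4 + T²)) = 4 - (3 + (12 - 3*T²)) = 4 - (15 - 3*T²) = 4 + (-15 + 3*T²) = -11 + 3*T²)
d(O, K) = -22 + 3*K² (d(O, K) = (-11 + 3*K²) - 11 = -22 + 3*K²)
(d(13, -11) + 38*0)² = ((-22 + 3*(-11)²) + 38*0)² = ((-22 + 3*121) + 0)² = ((-22 + 363) + 0)² = (341 + 0)² = 341² = 116281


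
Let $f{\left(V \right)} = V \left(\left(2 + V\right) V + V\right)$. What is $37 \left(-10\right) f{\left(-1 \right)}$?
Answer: $-740$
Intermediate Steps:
$f{\left(V \right)} = V \left(V + V \left(2 + V\right)\right)$ ($f{\left(V \right)} = V \left(V \left(2 + V\right) + V\right) = V \left(V + V \left(2 + V\right)\right)$)
$37 \left(-10\right) f{\left(-1 \right)} = 37 \left(-10\right) \left(-1\right)^{2} \left(3 - 1\right) = - 370 \cdot 1 \cdot 2 = \left(-370\right) 2 = -740$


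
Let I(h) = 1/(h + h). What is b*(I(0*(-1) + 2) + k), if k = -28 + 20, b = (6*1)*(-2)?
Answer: 93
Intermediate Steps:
I(h) = 1/(2*h)
b = -12 (b = 6*(-2) = -12)
k = -8
b*(I(0*(-1) + 2) + k) = -12*(1/(2*(0*(-1) + 2)) - 8) = -12*(1/(2*(0 + 2)) - 8) = -12*((1/2)/2 - 8) = -12*((1/2)*(1/2) - 8) = -12*(1/4 - 8) = -12*(-31/4) = 93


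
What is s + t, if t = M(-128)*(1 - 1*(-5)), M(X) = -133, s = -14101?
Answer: -14899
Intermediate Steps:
t = -798 (t = -133*(1 - 1*(-5)) = -133*(1 + 5) = -133*6 = -798)
s + t = -14101 - 798 = -14899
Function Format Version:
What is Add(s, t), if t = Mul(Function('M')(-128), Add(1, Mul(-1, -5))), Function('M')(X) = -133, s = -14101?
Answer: -14899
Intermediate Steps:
t = -798 (t = Mul(-133, Add(1, Mul(-1, -5))) = Mul(-133, Add(1, 5)) = Mul(-133, 6) = -798)
Add(s, t) = Add(-14101, -798) = -14899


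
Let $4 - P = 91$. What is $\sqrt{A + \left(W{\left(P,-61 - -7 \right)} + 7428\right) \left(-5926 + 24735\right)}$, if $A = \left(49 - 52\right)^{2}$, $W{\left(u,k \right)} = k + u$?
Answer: $2 \sqrt{34265298} \approx 11707.0$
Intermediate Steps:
$P = -87$ ($P = 4 - 91 = -87$)
$A = 9$ ($A = \left(-3\right)^{2} = 9$)
$\sqrt{A + \left(W{\left(P,-61 - -7 \right)} + 7428\right) \left(-5926 + 24735\right)} = \sqrt{9 + \left(\left(\left(-61 - -7\right) - 87\right) + 7428\right) \left(-5926 + 24735\right)} = \sqrt{9 + \left(\left(\left(-61 + 7\right) - 87\right) + 7428\right) 18809} = \sqrt{9 + \left(\left(-54 - 87\right) + 7428\right) 18809} = \sqrt{9 + \left(-141 + 7428\right) 18809} = \sqrt{9 + 7287 \cdot 18809} = \sqrt{9 + 137061183} = \sqrt{137061192} = 2 \sqrt{34265298}$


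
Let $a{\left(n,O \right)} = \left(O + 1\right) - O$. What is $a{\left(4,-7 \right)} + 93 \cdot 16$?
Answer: $1489$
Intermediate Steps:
$a{\left(n,O \right)} = 1$ ($a{\left(n,O \right)} = \left(1 + O\right) - O = 1$)
$a{\left(4,-7 \right)} + 93 \cdot 16 = 1 + 93 \cdot 16 = 1 + 1488 = 1489$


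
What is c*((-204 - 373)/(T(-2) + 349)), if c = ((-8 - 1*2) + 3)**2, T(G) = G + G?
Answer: -28273/345 ≈ -81.951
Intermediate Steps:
T(G) = 2*G
c = 49 (c = ((-8 - 2) + 3)**2 = (-10 + 3)**2 = (-7)**2 = 49)
c*((-204 - 373)/(T(-2) + 349)) = 49*((-204 - 373)/(2*(-2) + 349)) = 49*(-577/(-4 + 349)) = 49*(-577/345) = -28273/345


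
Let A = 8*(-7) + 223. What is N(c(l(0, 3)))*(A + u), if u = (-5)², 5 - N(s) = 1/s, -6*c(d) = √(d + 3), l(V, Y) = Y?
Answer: 960 + 192*√6 ≈ 1430.3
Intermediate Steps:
c(d) = -√(3 + d)/6 (c(d) = -√(d + 3)/6 = -√(3 + d)/6)
N(s) = 5 - 1/s
u = 25
A = 167 (A = -56 + 223 = 167)
N(c(l(0, 3)))*(A + u) = (5 - 1/((-√(3 + 3)/6)))*(167 + 25) = (5 - 1/((-√6/6)))*192 = (5 - (-1)*√6)*192 = (5 + √6)*192 = 960 + 192*√6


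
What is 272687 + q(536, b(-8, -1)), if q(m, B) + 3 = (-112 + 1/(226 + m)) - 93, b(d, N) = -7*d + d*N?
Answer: 207628999/762 ≈ 2.7248e+5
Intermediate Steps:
b(d, N) = -7*d + N*d
q(m, B) = -208 + 1/(226 + m) (q(m, B) = -3 + ((-112 + 1/(226 + m)) - 93) = -3 + (-205 + 1/(226 + m)) = -208 + 1/(226 + m))
272687 + q(536, b(-8, -1)) = 272687 + (-47007 - 208*536)/(226 + 536) = 272687 + (-47007 - 111488)/762 = 272687 + (1/762)*(-158495) = 272687 - 158495/762 = 207628999/762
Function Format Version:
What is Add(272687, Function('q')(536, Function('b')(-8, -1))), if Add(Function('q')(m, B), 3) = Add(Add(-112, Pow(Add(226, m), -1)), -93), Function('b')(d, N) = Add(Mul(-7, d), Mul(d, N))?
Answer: Rational(207628999, 762) ≈ 2.7248e+5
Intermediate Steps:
Function('b')(d, N) = Add(Mul(-7, d), Mul(N, d))
Function('q')(m, B) = Add(-208, Pow(Add(226, m), -1)) (Function('q')(m, B) = Add(-3, Add(Add(-112, Pow(Add(226, m), -1)), -93)) = Add(-3, Add(-205, Pow(Add(226, m), -1))) = Add(-208, Pow(Add(226, m), -1)))
Add(272687, Function('q')(536, Function('b')(-8, -1))) = Add(272687, Mul(Pow(Add(226, 536), -1), Add(-47007, Mul(-208, 536)))) = Add(272687, Mul(Pow(762, -1), Add(-47007, -111488))) = Add(272687, Mul(Rational(1, 762), -158495)) = Add(272687, Rational(-158495, 762)) = Rational(207628999, 762)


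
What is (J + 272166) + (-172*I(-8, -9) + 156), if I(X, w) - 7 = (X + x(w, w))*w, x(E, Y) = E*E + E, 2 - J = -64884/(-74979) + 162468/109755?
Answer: 12536663292536/33865515 ≈ 3.7019e+5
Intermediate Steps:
J = -11705314/33865515 (J = 2 - (-64884/(-74979) + 162468/109755) = 2 - (-64884*(-1/74979) + 162468*(1/109755)) = 2 - (21628/24993 + 18052/12195) = 2 - 1*79436344/33865515 = 2 - 79436344/33865515 = -11705314/33865515 ≈ -0.34564)
x(E, Y) = E + E² (x(E, Y) = E² + E = E + E²)
I(X, w) = 7 + w*(X + w*(1 + w)) (I(X, w) = 7 + (X + w*(1 + w))*w = 7 + w*(X + w*(1 + w)))
(J + 272166) + (-172*I(-8, -9) + 156) = (-11705314/33865515 + 272166) + (-172*(7 - 8*(-9) + (-9)²*(1 - 9)) + 156) = 9217030050176/33865515 + (-172*(7 + 72 + 81*(-8)) + 156) = 9217030050176/33865515 + (-172*(7 + 72 - 648) + 156) = 9217030050176/33865515 + (-172*(-569) + 156) = 9217030050176/33865515 + (97868 + 156) = 9217030050176/33865515 + 98024 = 12536663292536/33865515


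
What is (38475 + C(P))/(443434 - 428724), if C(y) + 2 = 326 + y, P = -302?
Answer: 38497/14710 ≈ 2.6171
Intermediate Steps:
C(y) = 324 + y (C(y) = -2 + (326 + y) = 324 + y)
(38475 + C(P))/(443434 - 428724) = (38475 + (324 - 302))/(443434 - 428724) = (38475 + 22)/14710 = 38497*(1/14710) = 38497/14710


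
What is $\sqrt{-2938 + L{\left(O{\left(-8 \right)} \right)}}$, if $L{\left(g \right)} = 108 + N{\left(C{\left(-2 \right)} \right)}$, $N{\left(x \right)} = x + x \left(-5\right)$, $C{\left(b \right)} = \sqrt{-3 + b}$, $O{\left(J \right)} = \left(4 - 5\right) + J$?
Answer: $\sqrt{-2830 - 4 i \sqrt{5}} \approx 0.08406 - 53.198 i$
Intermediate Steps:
$O{\left(J \right)} = -1 + J$
$N{\left(x \right)} = - 4 x$ ($N{\left(x \right)} = x - 5 x = - 4 x$)
$L{\left(g \right)} = 108 - 4 i \sqrt{5}$ ($L{\left(g \right)} = 108 - 4 \sqrt{-3 - 2} = 108 - 4 \sqrt{-5} = 108 - 4 i \sqrt{5}$)
$\sqrt{-2938 + L{\left(O{\left(-8 \right)} \right)}} = \sqrt{-2938 + \left(108 - 4 i \sqrt{5}\right)} = \sqrt{-2830 - 4 i \sqrt{5}}$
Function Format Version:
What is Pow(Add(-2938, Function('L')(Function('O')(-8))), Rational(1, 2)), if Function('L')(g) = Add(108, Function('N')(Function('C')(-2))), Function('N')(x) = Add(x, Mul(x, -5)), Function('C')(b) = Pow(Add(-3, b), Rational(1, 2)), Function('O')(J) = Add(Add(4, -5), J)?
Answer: Pow(Add(-2830, Mul(-4, I, Pow(5, Rational(1, 2)))), Rational(1, 2)) ≈ Add(0.08406, Mul(-53.198, I))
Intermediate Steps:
Function('O')(J) = Add(-1, J)
Function('N')(x) = Mul(-4, x) (Function('N')(x) = Add(x, Mul(-5, x)) = Mul(-4, x))
Function('L')(g) = Add(108, Mul(-4, I, Pow(5, Rational(1, 2)))) (Function('L')(g) = Add(108, Mul(-4, Pow(Add(-3, -2), Rational(1, 2)))) = Add(108, Mul(-4, Pow(-5, Rational(1, 2)))) = Add(108, Mul(-4, Mul(I, Pow(5, Rational(1, 2))))) = Add(108, Mul(-4, I, Pow(5, Rational(1, 2)))))
Pow(Add(-2938, Function('L')(Function('O')(-8))), Rational(1, 2)) = Pow(Add(-2938, Add(108, Mul(-4, I, Pow(5, Rational(1, 2))))), Rational(1, 2)) = Pow(Add(-2830, Mul(-4, I, Pow(5, Rational(1, 2)))), Rational(1, 2))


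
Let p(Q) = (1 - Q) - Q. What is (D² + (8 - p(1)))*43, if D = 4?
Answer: 1075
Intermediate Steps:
p(Q) = 1 - 2*Q
(D² + (8 - p(1)))*43 = (4² + (8 - (1 - 2*1)))*43 = (16 + (8 - (1 - 2)))*43 = (16 + (8 - 1*(-1)))*43 = (16 + (8 + 1))*43 = (16 + 9)*43 = 25*43 = 1075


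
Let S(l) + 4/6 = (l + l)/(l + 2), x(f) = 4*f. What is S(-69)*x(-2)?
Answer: -2240/201 ≈ -11.144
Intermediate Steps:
S(l) = -⅔ + 2*l/(2 + l) (S(l) = -⅔ + (l + l)/(l + 2) = -⅔ + (2*l)/(2 + l) = -⅔ + 2*l/(2 + l))
S(-69)*x(-2) = (4*(-1 - 69)/(3*(2 - 69)))*(4*(-2)) = ((4/3)*(-70)/(-67))*(-8) = ((4/3)*(-1/67)*(-70))*(-8) = (280/201)*(-8) = -2240/201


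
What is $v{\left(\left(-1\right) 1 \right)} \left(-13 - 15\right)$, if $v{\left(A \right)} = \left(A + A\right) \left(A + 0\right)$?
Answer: $-56$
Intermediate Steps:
$v{\left(A \right)} = 2 A^{2}$ ($v{\left(A \right)} = 2 A A = 2 A^{2}$)
$v{\left(\left(-1\right) 1 \right)} \left(-13 - 15\right) = 2 \left(\left(-1\right) 1\right)^{2} \left(-13 - 15\right) = 2 \left(-1\right)^{2} \left(-28\right) = 2 \cdot 1 \left(-28\right) = 2 \left(-28\right) = -56$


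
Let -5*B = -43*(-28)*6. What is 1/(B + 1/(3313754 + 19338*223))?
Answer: -38130640/55091148667 ≈ -0.00069214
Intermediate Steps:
B = -7224/5 (B = -(-43*(-28))*6/5 = -1204*6/5 = -1/5*7224 = -7224/5 ≈ -1444.8)
1/(B + 1/(3313754 + 19338*223)) = 1/(-7224/5 + 1/(3313754 + 19338*223)) = 1/(-7224/5 + 1/(3313754 + 4312374)) = 1/(-7224/5 + 1/7626128) = 1/(-55091148667/38130640) = -38130640/55091148667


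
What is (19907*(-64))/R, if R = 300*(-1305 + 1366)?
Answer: -318512/4575 ≈ -69.620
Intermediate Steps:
R = 18300 (R = 300*61 = 18300)
(19907*(-64))/R = (19907*(-64))/18300 = -1274048*1/18300 = -318512/4575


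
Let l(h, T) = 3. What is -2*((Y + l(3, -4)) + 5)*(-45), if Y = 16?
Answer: 2160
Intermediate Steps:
-2*((Y + l(3, -4)) + 5)*(-45) = -2*((16 + 3) + 5)*(-45) = -2*(19 + 5)*(-45) = -2*24*(-45) = -48*(-45) = 2160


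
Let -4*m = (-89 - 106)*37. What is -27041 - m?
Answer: -115379/4 ≈ -28845.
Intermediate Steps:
m = 7215/4 (m = -(-89 - 106)*37/4 = -(-195)*37/4 = -¼*(-7215) = 7215/4 ≈ 1803.8)
-27041 - m = -27041 - 1*7215/4 = -27041 - 7215/4 = -115379/4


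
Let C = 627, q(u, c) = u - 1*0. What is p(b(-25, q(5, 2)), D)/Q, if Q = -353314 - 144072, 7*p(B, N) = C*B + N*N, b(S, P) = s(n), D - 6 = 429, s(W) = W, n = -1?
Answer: -5547/102403 ≈ -0.054168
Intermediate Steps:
D = 435 (D = 6 + 429 = 435)
q(u, c) = u (q(u, c) = u + 0 = u)
b(S, P) = -1
p(B, N) = N²/7 + 627*B/7 (p(B, N) = (627*B + N*N)/7 = (627*B + N²)/7 = (N² + 627*B)/7 = N²/7 + 627*B/7)
Q = -497386
p(b(-25, q(5, 2)), D)/Q = ((⅐)*435² + (627/7)*(-1))/(-497386) = ((⅐)*189225 - 627/7)*(-1/497386) = (189225/7 - 627/7)*(-1/497386) = (188598/7)*(-1/497386) = -5547/102403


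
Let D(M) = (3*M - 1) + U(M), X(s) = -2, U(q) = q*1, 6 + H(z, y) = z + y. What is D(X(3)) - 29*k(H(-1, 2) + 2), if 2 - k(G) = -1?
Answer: -96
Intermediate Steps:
H(z, y) = -6 + y + z (H(z, y) = -6 + (z + y) = -6 + (y + z) = -6 + y + z)
U(q) = q
k(G) = 3 (k(G) = 2 - 1*(-1) = 2 + 1 = 3)
D(M) = -1 + 4*M (D(M) = (3*M - 1) + M = (-1 + 3*M) + M = -1 + 4*M)
D(X(3)) - 29*k(H(-1, 2) + 2) = (-1 + 4*(-2)) - 29*3 = (-1 - 8) - 87 = -9 - 87 = -96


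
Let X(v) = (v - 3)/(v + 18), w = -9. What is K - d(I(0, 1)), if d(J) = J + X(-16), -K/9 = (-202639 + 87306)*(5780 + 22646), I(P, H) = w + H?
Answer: 59012205479/2 ≈ 2.9506e+10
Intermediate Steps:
I(P, H) = -9 + H
K = 29506102722 (K = -9*(-202639 + 87306)*(5780 + 22646) = -(-1037997)*28426 = -9*(-3278455858) = 29506102722)
X(v) = (-3 + v)/(18 + v)
d(J) = -19/2 + J (d(J) = J + (-3 - 16)/(18 - 16) = J - 19/2 = -19/2 + J)
K - d(I(0, 1)) = 29506102722 - (-19/2 + (-9 + 1)) = 29506102722 - (-19/2 - 8) = 29506102722 - 1*(-35/2) = 29506102722 + 35/2 = 59012205479/2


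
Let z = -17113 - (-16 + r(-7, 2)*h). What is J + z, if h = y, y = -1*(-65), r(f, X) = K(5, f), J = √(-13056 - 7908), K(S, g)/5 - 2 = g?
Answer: -15472 + 2*I*√5241 ≈ -15472.0 + 144.79*I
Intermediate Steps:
K(S, g) = 10 + 5*g
J = 2*I*√5241 (J = √(-20964) = 2*I*√5241 ≈ 144.79*I)
r(f, X) = 10 + 5*f
y = 65
h = 65
z = -15472 (z = -17113 - (-16 + (10 + 5*(-7))*65) = -17113 - (-16 + (10 - 35)*65) = -17113 - (-16 - 25*65) = -17113 - (-16 - 1625) = -17113 - 1*(-1641) = -17113 + 1641 = -15472)
J + z = 2*I*√5241 - 15472 = -15472 + 2*I*√5241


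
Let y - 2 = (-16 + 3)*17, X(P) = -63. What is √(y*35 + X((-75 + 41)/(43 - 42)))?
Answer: 4*I*√483 ≈ 87.909*I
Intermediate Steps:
y = -219 (y = 2 + (-16 + 3)*17 = 2 - 13*17 = 2 - 221 = -219)
√(y*35 + X((-75 + 41)/(43 - 42))) = √(-219*35 - 63) = √(-7665 - 63) = √(-7728) = 4*I*√483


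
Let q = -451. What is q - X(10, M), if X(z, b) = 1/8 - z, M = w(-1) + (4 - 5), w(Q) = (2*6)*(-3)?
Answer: -3529/8 ≈ -441.13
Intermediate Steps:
w(Q) = -36 (w(Q) = 12*(-3) = -36)
M = -37 (M = -36 + (4 - 5) = -36 - 1 = -37)
X(z, b) = 1/8 - z
q - X(10, M) = -451 - (1/8 - 1*10) = -451 - (1/8 - 10) = -451 - 1*(-79/8) = -451 + 79/8 = -3529/8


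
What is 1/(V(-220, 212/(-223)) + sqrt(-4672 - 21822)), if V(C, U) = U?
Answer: -23638/658782535 - 49729*I*sqrt(26494)/1317565070 ≈ -3.5881e-5 - 0.0061434*I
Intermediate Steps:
1/(V(-220, 212/(-223)) + sqrt(-4672 - 21822)) = 1/(212/(-223) + sqrt(-4672 - 21822)) = 1/(212*(-1/223) + sqrt(-26494)) = 1/(-212/223 + I*sqrt(26494))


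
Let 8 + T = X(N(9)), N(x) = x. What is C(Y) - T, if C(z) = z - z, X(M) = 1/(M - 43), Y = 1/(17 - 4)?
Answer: 273/34 ≈ 8.0294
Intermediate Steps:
Y = 1/13 ≈ 0.076923
X(M) = 1/(-43 + M)
C(z) = 0
T = -273/34 (T = -8 + 1/(-43 + 9) = -8 + 1/(-34) = -8 - 1/34 = -273/34 ≈ -8.0294)
C(Y) - T = 0 - 1*(-273/34) = 0 + 273/34 = 273/34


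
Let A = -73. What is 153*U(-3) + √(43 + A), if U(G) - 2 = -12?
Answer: -1530 + I*√30 ≈ -1530.0 + 5.4772*I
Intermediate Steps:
U(G) = -10 (U(G) = 2 - 12 = -10)
153*U(-3) + √(43 + A) = 153*(-10) + √(43 - 73) = -1530 + √(-30) = -1530 + I*√30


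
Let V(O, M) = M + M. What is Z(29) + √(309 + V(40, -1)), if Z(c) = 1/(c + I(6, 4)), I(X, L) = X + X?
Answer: 1/41 + √307 ≈ 17.546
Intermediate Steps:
V(O, M) = 2*M
I(X, L) = 2*X
Z(c) = 1/(12 + c) (Z(c) = 1/(c + 2*6) = 1/(c + 12) = 1/(12 + c))
Z(29) + √(309 + V(40, -1)) = 1/(12 + 29) + √(309 + 2*(-1)) = 1/41 + √(309 - 2) = 1/41 + √307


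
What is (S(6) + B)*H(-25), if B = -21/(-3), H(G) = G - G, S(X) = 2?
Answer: 0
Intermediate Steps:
H(G) = 0
B = 7 (B = -21*(-⅓) = 7)
(S(6) + B)*H(-25) = (2 + 7)*0 = 9*0 = 0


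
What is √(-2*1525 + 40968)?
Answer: √37918 ≈ 194.73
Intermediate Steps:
√(-2*1525 + 40968) = √(-3050 + 40968) = √37918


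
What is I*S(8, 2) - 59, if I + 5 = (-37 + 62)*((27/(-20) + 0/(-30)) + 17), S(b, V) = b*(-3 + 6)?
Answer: 9211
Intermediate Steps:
S(b, V) = 3*b (S(b, V) = b*3 = 3*b)
I = 1545/4 (I = -5 + (-37 + 62)*((27/(-20) + 0/(-30)) + 17) = -5 + 25*((27*(-1/20) + 0*(-1/30)) + 17) = -5 + 25*((-27/20 + 0) + 17) = -5 + 25*(-27/20 + 17) = -5 + 25*(313/20) = -5 + 1565/4 = 1545/4 ≈ 386.25)
I*S(8, 2) - 59 = 1545*(3*8)/4 - 59 = (1545/4)*24 - 59 = 9270 - 59 = 9211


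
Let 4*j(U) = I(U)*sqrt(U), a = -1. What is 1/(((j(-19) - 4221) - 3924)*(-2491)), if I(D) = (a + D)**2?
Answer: 1629/33145756655 + 4*I*sqrt(19)/6629151331 ≈ 4.9147e-8 + 2.6301e-9*I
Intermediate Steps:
I(D) = (-1 + D)**2
j(U) = sqrt(U)*(-1 + U)**2/4 (j(U) = ((-1 + U)**2*sqrt(U))/4 = (sqrt(U)*(-1 + U)**2)/4 = sqrt(U)*(-1 + U)**2/4)
1/(((j(-19) - 4221) - 3924)*(-2491)) = 1/((sqrt(-19)*(-1 - 19)**2/4 - 4221) - 3924*(-2491)) = -1/2491/(((1/4)*(I*sqrt(19))*(-20)**2 - 4221) - 3924) = -1/2491/(((1/4)*(I*sqrt(19))*400 - 4221) - 3924) = -1/2491/((100*I*sqrt(19) - 4221) - 3924) = -1/2491/((-4221 + 100*I*sqrt(19)) - 3924) = -1/2491/(-8145 + 100*I*sqrt(19)) = -1/(2491*(-8145 + 100*I*sqrt(19)))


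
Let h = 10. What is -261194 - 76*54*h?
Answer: -302234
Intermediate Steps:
-261194 - 76*54*h = -261194 - 76*54*10 = -261194 - 4104*10 = -261194 - 1*41040 = -261194 - 41040 = -302234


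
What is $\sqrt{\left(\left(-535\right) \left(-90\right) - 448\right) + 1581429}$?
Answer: $\sqrt{1629131} \approx 1276.4$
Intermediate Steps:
$\sqrt{\left(\left(-535\right) \left(-90\right) - 448\right) + 1581429} = \sqrt{\left(48150 - 448\right) + 1581429} = \sqrt{47702 + 1581429} = \sqrt{1629131}$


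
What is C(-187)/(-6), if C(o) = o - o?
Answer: 0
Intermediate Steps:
C(o) = 0
C(-187)/(-6) = 0/(-6) = 0*(-1/6) = 0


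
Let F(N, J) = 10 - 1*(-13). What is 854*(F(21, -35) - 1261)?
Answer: -1057252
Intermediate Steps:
F(N, J) = 23 (F(N, J) = 10 + 13 = 23)
854*(F(21, -35) - 1261) = 854*(23 - 1261) = 854*(-1238) = -1057252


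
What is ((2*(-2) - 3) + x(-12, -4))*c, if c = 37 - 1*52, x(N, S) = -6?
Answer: 195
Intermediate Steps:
c = -15 (c = 37 - 52 = -15)
((2*(-2) - 3) + x(-12, -4))*c = ((2*(-2) - 3) - 6)*(-15) = ((-4 - 3) - 6)*(-15) = (-7 - 6)*(-15) = -13*(-15) = 195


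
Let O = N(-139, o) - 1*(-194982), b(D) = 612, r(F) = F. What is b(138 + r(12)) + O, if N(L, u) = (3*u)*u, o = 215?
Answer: 334269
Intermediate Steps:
N(L, u) = 3*u²
O = 333657 (O = 3*215² - 1*(-194982) = 3*46225 + 194982 = 138675 + 194982 = 333657)
b(138 + r(12)) + O = 612 + 333657 = 334269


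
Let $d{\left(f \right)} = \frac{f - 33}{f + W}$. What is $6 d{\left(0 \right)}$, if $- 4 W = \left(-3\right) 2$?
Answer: $-132$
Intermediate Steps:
$W = \frac{3}{2}$ ($W = - \frac{\left(-3\right) 2}{4} = \left(- \frac{1}{4}\right) \left(-6\right) = \frac{3}{2} \approx 1.5$)
$d{\left(f \right)} = \frac{-33 + f}{\frac{3}{2} + f}$ ($d{\left(f \right)} = \frac{f - 33}{f + \frac{3}{2}} = \frac{-33 + f}{\frac{3}{2} + f}$)
$6 d{\left(0 \right)} = 6 \frac{2 \left(-33 + 0\right)}{3 + 2 \cdot 0} = 6 \cdot 2 \frac{1}{3 + 0} \left(-33\right) = 6 \cdot 2 \cdot \frac{1}{3} \left(-33\right) = 6 \left(-22\right) = -132$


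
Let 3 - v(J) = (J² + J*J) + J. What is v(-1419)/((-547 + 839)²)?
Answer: -1006425/21316 ≈ -47.215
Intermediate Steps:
v(J) = 3 - J - 2*J² (v(J) = 3 - ((J² + J*J) + J) = 3 - ((J² + J²) + J) = 3 - (2*J² + J) = 3 - (J + 2*J²) = 3 + (-J - 2*J²) = 3 - J - 2*J²)
v(-1419)/((-547 + 839)²) = (3 - 1*(-1419) - 2*(-1419)²)/((-547 + 839)²) = (3 + 1419 - 2*2013561)/(292²) = (3 + 1419 - 4027122)/85264 = -4025700*1/85264 = -1006425/21316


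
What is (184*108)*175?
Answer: 3477600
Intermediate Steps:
(184*108)*175 = 19872*175 = 3477600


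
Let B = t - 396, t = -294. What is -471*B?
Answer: 324990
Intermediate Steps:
B = -690 (B = -294 - 396 = -690)
-471*B = -471*(-690) = 324990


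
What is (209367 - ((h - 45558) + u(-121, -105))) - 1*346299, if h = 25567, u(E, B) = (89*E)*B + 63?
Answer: -1247749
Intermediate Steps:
u(E, B) = 63 + 89*B*E (u(E, B) = 89*B*E + 63 = 63 + 89*B*E)
(209367 - ((h - 45558) + u(-121, -105))) - 1*346299 = (209367 - ((25567 - 45558) + (63 + 89*(-105)*(-121)))) - 1*346299 = (209367 - (-19991 + (63 + 1130745))) - 346299 = (209367 - (-19991 + 1130808)) - 346299 = (209367 - 1*1110817) - 346299 = (209367 - 1110817) - 346299 = -901450 - 346299 = -1247749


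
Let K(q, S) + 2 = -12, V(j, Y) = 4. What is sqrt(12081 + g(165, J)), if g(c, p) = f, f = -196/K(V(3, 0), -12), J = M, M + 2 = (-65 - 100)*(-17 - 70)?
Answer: sqrt(12095) ≈ 109.98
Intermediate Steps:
M = 14353 (M = -2 + (-65 - 100)*(-17 - 70) = -2 - 165*(-87) = -2 + 14355 = 14353)
J = 14353
K(q, S) = -14 (K(q, S) = -2 - 12 = -14)
f = 14 (f = -196/(-14) = -196*(-1/14) = 14)
g(c, p) = 14
sqrt(12081 + g(165, J)) = sqrt(12081 + 14) = sqrt(12095)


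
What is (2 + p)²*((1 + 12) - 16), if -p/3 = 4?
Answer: -300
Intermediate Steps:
p = -12 (p = -3*4 = -12)
(2 + p)²*((1 + 12) - 16) = (2 - 12)²*((1 + 12) - 16) = (-10)²*(13 - 16) = 100*(-3) = -300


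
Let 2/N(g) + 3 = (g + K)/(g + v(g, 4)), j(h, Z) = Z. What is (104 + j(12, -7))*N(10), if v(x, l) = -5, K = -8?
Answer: -970/13 ≈ -74.615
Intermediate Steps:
N(g) = 2/(-3 + (-8 + g)/(-5 + g)) (N(g) = 2/(-3 + (g - 8)/(g - 5)) = 2/(-3 + (-8 + g)/(-5 + g)))
(104 + j(12, -7))*N(10) = (104 - 7)*(2*(5 - 1*10)/(-7 + 2*10)) = 97*(2*(5 - 10)/(-7 + 20)) = 97*(2*(-5)/13) = 97*(2*(1/13)*(-5)) = 97*(-10/13) = -970/13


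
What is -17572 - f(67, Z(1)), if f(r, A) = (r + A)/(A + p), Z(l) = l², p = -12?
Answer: -193224/11 ≈ -17566.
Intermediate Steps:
f(r, A) = (A + r)/(-12 + A) (f(r, A) = (r + A)/(A - 12) = (A + r)/(-12 + A))
-17572 - f(67, Z(1)) = -17572 - (1² + 67)/(-12 + 1²) = -17572 - (1 + 67)/(-12 + 1) = -17572 - 68/(-11) = -17572 - (-1)*68/11 = -17572 - 1*(-68/11) = -17572 + 68/11 = -193224/11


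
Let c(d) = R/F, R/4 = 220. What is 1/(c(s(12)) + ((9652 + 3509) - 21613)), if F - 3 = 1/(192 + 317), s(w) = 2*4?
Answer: -191/1558342 ≈ -0.00012257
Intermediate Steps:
R = 880 (R = 4*220 = 880)
s(w) = 8
F = 1528/509 (F = 3 + 1/(192 + 317) = 3 + 1/509 = 1528/509 ≈ 3.0020)
c(d) = 55990/191 (c(d) = 880/(1528/509) = 880*(509/1528) = 55990/191)
1/(c(s(12)) + ((9652 + 3509) - 21613)) = 1/(55990/191 + ((9652 + 3509) - 21613)) = 1/(55990/191 + (13161 - 21613)) = 1/(55990/191 - 8452) = 1/(-1558342/191) = -191/1558342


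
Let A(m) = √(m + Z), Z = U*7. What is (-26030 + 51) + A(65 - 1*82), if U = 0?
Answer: -25979 + I*√17 ≈ -25979.0 + 4.1231*I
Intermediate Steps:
Z = 0 (Z = 0*7 = 0)
A(m) = √m (A(m) = √(m + 0) = √m)
(-26030 + 51) + A(65 - 1*82) = (-26030 + 51) + √(65 - 1*82) = -25979 + √(65 - 82) = -25979 + √(-17) = -25979 + I*√17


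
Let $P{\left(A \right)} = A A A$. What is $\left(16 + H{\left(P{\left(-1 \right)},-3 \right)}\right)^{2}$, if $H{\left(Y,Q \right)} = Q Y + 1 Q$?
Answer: $256$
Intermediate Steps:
$P{\left(A \right)} = A^{3}$ ($P{\left(A \right)} = A^{2} A = A^{3}$)
$H{\left(Y,Q \right)} = Q + Q Y$ ($H{\left(Y,Q \right)} = Q Y + Q = Q + Q Y$)
$\left(16 + H{\left(P{\left(-1 \right)},-3 \right)}\right)^{2} = \left(16 - 3 \left(1 + \left(-1\right)^{3}\right)\right)^{2} = \left(16 - 3 \left(1 - 1\right)\right)^{2} = \left(16 - 0\right)^{2} = \left(16 + 0\right)^{2} = 16^{2} = 256$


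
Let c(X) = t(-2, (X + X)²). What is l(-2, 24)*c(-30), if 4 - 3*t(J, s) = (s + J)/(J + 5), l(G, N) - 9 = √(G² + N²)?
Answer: -3586 - 7172*√145/9 ≈ -13182.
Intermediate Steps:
l(G, N) = 9 + √(G² + N²)
t(J, s) = 4/3 - (J + s)/(3*(5 + J)) (t(J, s) = 4/3 - (s + J)/(3*(J + 5)) = 4/3 - (J + s)/(3*(5 + J)))
c(X) = 14/9 - 4*X²/9 (c(X) = (20 - (X + X)² + 3*(-2))/(3*(5 - 2)) = (⅓)*(20 - (2*X)² - 6)/3 = (⅓)*(⅓)*(20 - 4*X² - 6) = (⅓)*(⅓)*(14 - 4*X²) = 14/9 - 4*X²/9)
l(-2, 24)*c(-30) = (9 + √((-2)² + 24²))*(14/9 - 4/9*(-30)²) = (9 + √(4 + 576))*(14/9 - 4/9*900) = (9 + √580)*(14/9 - 400) = (9 + 2*√145)*(-3586/9) = -3586 - 7172*√145/9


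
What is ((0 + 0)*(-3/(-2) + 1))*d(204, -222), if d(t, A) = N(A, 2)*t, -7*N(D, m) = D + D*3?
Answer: 0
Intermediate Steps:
N(D, m) = -4*D/7 (N(D, m) = -(D + D*3)/7 = -(D + 3*D)/7 = -4*D/7)
d(t, A) = -4*A*t/7 (d(t, A) = (-4*A/7)*t = -4*A*t/7)
((0 + 0)*(-3/(-2) + 1))*d(204, -222) = ((0 + 0)*(-3/(-2) + 1))*(-4/7*(-222)*204) = (0*(-3*(-1/2) + 1))*(181152/7) = (0*(3/2 + 1))*(181152/7) = (0*(5/2))*(181152/7) = 0*(181152/7) = 0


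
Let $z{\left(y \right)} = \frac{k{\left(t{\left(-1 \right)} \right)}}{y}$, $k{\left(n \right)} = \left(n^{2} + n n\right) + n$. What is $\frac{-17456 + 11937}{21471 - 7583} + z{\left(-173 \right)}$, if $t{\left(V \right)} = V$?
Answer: $- \frac{968675}{2402624} \approx -0.40317$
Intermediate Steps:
$k{\left(n \right)} = n + 2 n^{2}$ ($k{\left(n \right)} = \left(n^{2} + n^{2}\right) + n = 2 n^{2} + n = n + 2 n^{2}$)
$z{\left(y \right)} = \frac{1}{y}$ ($z{\left(y \right)} = \frac{\left(-1\right) \left(1 + 2 \left(-1\right)\right)}{y} = \frac{\left(-1\right) \left(1 - 2\right)}{y} = \frac{\left(-1\right) \left(-1\right)}{y} = 1 \frac{1}{y} = \frac{1}{y}$)
$\frac{-17456 + 11937}{21471 - 7583} + z{\left(-173 \right)} = \frac{-17456 + 11937}{21471 - 7583} + \frac{1}{-173} = - \frac{5519}{13888} - \frac{1}{173} = - \frac{968675}{2402624}$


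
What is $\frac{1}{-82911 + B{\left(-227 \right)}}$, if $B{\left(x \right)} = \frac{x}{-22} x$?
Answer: $- \frac{22}{1875571} \approx -1.173 \cdot 10^{-5}$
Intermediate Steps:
$B{\left(x \right)} = - \frac{x^{2}}{22}$ ($B{\left(x \right)} = x \left(- \frac{1}{22}\right) x = - \frac{x}{22} x = - \frac{x^{2}}{22}$)
$\frac{1}{-82911 + B{\left(-227 \right)}} = \frac{1}{-82911 - \frac{\left(-227\right)^{2}}{22}} = \frac{1}{-82911 - \frac{51529}{22}} = \frac{1}{- \frac{1875571}{22}} = - \frac{22}{1875571}$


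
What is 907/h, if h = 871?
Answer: 907/871 ≈ 1.0413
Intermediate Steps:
907/h = 907/871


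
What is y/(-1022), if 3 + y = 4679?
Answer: -334/73 ≈ -4.5753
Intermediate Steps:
y = 4676 (y = -3 + 4679 = 4676)
y/(-1022) = 4676/(-1022) = 4676*(-1/1022) = -334/73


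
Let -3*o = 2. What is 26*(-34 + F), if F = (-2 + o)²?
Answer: -6292/9 ≈ -699.11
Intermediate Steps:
o = -⅔ (o = -⅓*2 = -⅔ ≈ -0.66667)
F = 64/9 (F = (-2 - ⅔)² = (-8/3)² = 64/9 ≈ 7.1111)
26*(-34 + F) = 26*(-34 + 64/9) = 26*(-242/9) = -6292/9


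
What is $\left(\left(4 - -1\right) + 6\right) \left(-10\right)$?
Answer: $-110$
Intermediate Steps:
$\left(\left(4 - -1\right) + 6\right) \left(-10\right) = \left(\left(4 + 1\right) + 6\right) \left(-10\right) = \left(5 + 6\right) \left(-10\right) = 11 \left(-10\right) = -110$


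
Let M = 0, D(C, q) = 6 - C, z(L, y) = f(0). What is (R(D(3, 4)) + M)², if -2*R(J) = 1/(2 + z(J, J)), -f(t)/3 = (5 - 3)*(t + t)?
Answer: 1/16 ≈ 0.062500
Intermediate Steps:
f(t) = -12*t (f(t) = -3*(5 - 3)*(t + t) = -6*2*t = -12*t)
z(L, y) = 0 (z(L, y) = -12*0 = 0)
R(J) = -¼ (R(J) = -1/(2*(2 + 0)) = -½/2 = -½*½ = -¼)
(R(D(3, 4)) + M)² = (-¼ + 0)² = (-¼)² = 1/16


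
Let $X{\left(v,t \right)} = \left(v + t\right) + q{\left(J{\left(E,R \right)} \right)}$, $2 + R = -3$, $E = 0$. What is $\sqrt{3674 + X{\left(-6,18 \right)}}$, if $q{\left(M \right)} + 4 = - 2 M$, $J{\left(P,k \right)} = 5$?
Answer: $6 \sqrt{102} \approx 60.597$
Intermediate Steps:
$R = -5$ ($R = -2 - 3 = -5$)
$q{\left(M \right)} = -4 - 2 M$
$X{\left(v,t \right)} = -14 + t + v$ ($X{\left(v,t \right)} = \left(v + t\right) - 14 = \left(t + v\right) - 14 = -14 + t + v$)
$\sqrt{3674 + X{\left(-6,18 \right)}} = \sqrt{3674 - 2} = \sqrt{3672} = 6 \sqrt{102}$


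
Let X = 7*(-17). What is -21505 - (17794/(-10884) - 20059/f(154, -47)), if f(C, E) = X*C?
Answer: -536160435779/24932523 ≈ -21504.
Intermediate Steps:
X = -119
f(C, E) = -119*C
-21505 - (17794/(-10884) - 20059/f(154, -47)) = -21505 - (17794/(-10884) - 20059/((-119*154))) = -21505 - (17794*(-1/10884) - 20059/(-18326)) = -21505 - (-8897/5442 - 20059*(-1/18326)) = -21505 - (-8897/5442 + 20059/18326) = -21505 - 1*(-13471336/24932523) = -21505 + 13471336/24932523 = -536160435779/24932523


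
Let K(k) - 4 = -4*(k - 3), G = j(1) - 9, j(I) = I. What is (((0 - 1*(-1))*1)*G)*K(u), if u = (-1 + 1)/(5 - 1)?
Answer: -128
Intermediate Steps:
u = 0 (u = 0/4 = 0*(1/4) = 0)
G = -8 (G = 1 - 9 = -8)
K(k) = 16 - 4*k (K(k) = 4 - 4*(k - 3) = 4 - 4*(-3 + k) = 4 + (12 - 4*k) = 16 - 4*k)
(((0 - 1*(-1))*1)*G)*K(u) = (((0 - 1*(-1))*1)*(-8))*(16 - 4*0) = (((0 + 1)*1)*(-8))*(16 + 0) = ((1*1)*(-8))*16 = (1*(-8))*16 = -8*16 = -128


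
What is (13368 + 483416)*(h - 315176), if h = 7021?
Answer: -153086473520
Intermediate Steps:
(13368 + 483416)*(h - 315176) = (13368 + 483416)*(7021 - 315176) = 496784*(-308155) = -153086473520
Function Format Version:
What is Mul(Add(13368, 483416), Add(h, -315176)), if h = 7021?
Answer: -153086473520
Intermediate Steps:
Mul(Add(13368, 483416), Add(h, -315176)) = Mul(Add(13368, 483416), Add(7021, -315176)) = Mul(496784, -308155) = -153086473520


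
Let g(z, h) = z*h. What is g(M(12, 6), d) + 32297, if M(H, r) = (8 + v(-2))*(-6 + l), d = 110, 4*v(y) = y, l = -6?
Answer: 22397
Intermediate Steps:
v(y) = y/4
M(H, r) = -90 (M(H, r) = (8 + (¼)*(-2))*(-6 - 6) = (8 - ½)*(-12) = (15/2)*(-12) = -90)
g(z, h) = h*z
g(M(12, 6), d) + 32297 = 110*(-90) + 32297 = -9900 + 32297 = 22397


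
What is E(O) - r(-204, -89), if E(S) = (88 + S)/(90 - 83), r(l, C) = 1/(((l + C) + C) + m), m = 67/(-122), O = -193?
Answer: -699943/46671 ≈ -14.997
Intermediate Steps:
m = -67/122 (m = 67*(-1/122) = -67/122 ≈ -0.54918)
r(l, C) = 1/(-67/122 + l + 2*C) (r(l, C) = 1/(((l + C) + C) - 67/122) = 1/(((C + l) + C) - 67/122) = 1/((l + 2*C) - 67/122) = 1/(-67/122 + l + 2*C))
E(S) = 88/7 + S/7 (E(S) = (88 + S)/7 = (88 + S)*(⅐) = 88/7 + S/7)
E(O) - r(-204, -89) = (88/7 + (⅐)*(-193)) - 122/(-67 + 122*(-204) + 244*(-89)) = (88/7 - 193/7) - 122/(-67 - 24888 - 21716) = -15 - 122/(-46671) = -15 - 122*(-1)/46671 = -15 - 1*(-122/46671) = -15 + 122/46671 = -699943/46671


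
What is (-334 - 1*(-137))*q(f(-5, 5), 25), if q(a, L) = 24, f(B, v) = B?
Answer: -4728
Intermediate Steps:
(-334 - 1*(-137))*q(f(-5, 5), 25) = (-334 - 1*(-137))*24 = (-334 + 137)*24 = -197*24 = -4728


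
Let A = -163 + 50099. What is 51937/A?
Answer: 51937/49936 ≈ 1.0401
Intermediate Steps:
A = 49936
51937/A = 51937/49936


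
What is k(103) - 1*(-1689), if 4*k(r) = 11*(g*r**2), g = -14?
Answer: -813515/2 ≈ -4.0676e+5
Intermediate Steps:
k(r) = -77*r**2/2 (k(r) = (11*(-14*r**2))/4 = (-154*r**2)/4 = -77*r**2/2)
k(103) - 1*(-1689) = -77/2*103**2 - 1*(-1689) = -77/2*10609 + 1689 = -816893/2 + 1689 = -813515/2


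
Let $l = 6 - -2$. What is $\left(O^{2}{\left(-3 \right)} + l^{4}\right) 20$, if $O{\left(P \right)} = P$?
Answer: $82100$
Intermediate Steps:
$l = 8$ ($l = 6 + 2 = 8$)
$\left(O^{2}{\left(-3 \right)} + l^{4}\right) 20 = \left(\left(-3\right)^{2} + 8^{4}\right) 20 = \left(9 + 4096\right) 20 = 4105 \cdot 20 = 82100$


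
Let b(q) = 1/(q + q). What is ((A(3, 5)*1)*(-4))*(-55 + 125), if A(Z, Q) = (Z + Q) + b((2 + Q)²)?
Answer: -15700/7 ≈ -2242.9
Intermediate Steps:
b(q) = 1/(2*q)
A(Z, Q) = Q + Z + 1/(2*(2 + Q)²) (A(Z, Q) = (Z + Q) + 1/(2*((2 + Q)²)) = (Q + Z) + 1/(2*(2 + Q)²) = Q + Z + 1/(2*(2 + Q)²))
((A(3, 5)*1)*(-4))*(-55 + 125) = (((5 + 3 + 1/(2*(2 + 5)²))*1)*(-4))*(-55 + 125) = (((5 + 3 + (½)/7²)*1)*(-4))*70 = (((5 + 3 + (½)*(1/49))*1)*(-4))*70 = (((5 + 3 + 1/98)*1)*(-4))*70 = (((785/98)*1)*(-4))*70 = ((785/98)*(-4))*70 = -1570/49*70 = -15700/7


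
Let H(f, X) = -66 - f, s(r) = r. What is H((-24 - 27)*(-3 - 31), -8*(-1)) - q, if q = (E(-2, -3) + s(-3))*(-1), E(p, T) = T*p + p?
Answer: -1799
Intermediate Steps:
E(p, T) = p + T*p
q = -1 (q = (-2*(1 - 3) - 3)*(-1) = (-2*(-2) - 3)*(-1) = (4 - 3)*(-1) = 1*(-1) = -1)
H((-24 - 27)*(-3 - 31), -8*(-1)) - q = (-66 - (-24 - 27)*(-3 - 31)) - 1*(-1) = (-66 - (-51)*(-34)) + 1 = (-66 - 1*1734) + 1 = (-66 - 1734) + 1 = -1800 + 1 = -1799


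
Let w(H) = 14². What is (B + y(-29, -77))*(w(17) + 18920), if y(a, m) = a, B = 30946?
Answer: 591009372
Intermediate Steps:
w(H) = 196
(B + y(-29, -77))*(w(17) + 18920) = (30946 - 29)*(196 + 18920) = 30917*19116 = 591009372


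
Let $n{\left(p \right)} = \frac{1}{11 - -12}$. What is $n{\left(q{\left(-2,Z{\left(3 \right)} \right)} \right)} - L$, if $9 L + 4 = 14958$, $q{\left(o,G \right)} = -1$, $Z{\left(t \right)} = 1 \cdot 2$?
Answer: $- \frac{343933}{207} \approx -1661.5$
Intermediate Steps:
$Z{\left(t \right)} = 2$
$L = \frac{14954}{9}$ ($L = - \frac{4}{9} + \frac{1}{9} \cdot 14958 = - \frac{4}{9} + 1662 = \frac{14954}{9} \approx 1661.6$)
$n{\left(p \right)} = \frac{1}{23}$ ($n{\left(p \right)} = \frac{1}{11 + 12} = \frac{1}{23}$)
$n{\left(q{\left(-2,Z{\left(3 \right)} \right)} \right)} - L = \frac{1}{23} - \frac{14954}{9} = - \frac{343933}{207}$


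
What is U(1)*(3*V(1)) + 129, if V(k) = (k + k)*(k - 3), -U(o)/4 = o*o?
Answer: 177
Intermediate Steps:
U(o) = -4*o² (U(o) = -4*o*o = -4*o²)
V(k) = 2*k*(-3 + k) (V(k) = (2*k)*(-3 + k) = 2*k*(-3 + k))
U(1)*(3*V(1)) + 129 = (-4*1²)*(3*(2*1*(-3 + 1))) + 129 = (-4*1)*(3*(2*1*(-2))) + 129 = -12*(-4) + 129 = -4*(-12) + 129 = 48 + 129 = 177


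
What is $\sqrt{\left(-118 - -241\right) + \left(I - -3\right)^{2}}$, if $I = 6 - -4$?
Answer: $2 \sqrt{73} \approx 17.088$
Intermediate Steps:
$I = 10$ ($I = 6 + 4 = 10$)
$\sqrt{\left(-118 - -241\right) + \left(I - -3\right)^{2}} = \sqrt{\left(-118 - -241\right) + \left(10 - -3\right)^{2}} = \sqrt{\left(-118 + 241\right) + \left(10 + \left(-1 + 4\right)\right)^{2}} = \sqrt{123 + \left(10 + 3\right)^{2}} = \sqrt{123 + 13^{2}} = \sqrt{123 + 169} = \sqrt{292} = 2 \sqrt{73}$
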